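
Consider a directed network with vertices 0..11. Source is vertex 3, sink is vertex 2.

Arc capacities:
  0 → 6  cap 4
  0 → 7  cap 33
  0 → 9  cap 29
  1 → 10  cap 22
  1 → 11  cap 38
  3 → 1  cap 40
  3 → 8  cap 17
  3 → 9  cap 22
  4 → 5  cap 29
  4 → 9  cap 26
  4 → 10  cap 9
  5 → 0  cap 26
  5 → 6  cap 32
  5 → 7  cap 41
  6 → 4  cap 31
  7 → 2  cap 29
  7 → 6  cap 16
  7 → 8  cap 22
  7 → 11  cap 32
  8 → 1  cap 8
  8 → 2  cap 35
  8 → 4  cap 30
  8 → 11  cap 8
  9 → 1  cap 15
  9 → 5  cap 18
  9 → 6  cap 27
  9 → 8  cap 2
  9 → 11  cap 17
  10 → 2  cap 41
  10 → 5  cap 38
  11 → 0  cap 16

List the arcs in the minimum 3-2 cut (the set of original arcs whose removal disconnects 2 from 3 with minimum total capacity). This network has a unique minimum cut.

augment #1: 3→8→2 push 17
augment #2: 3→1→10→2 push 22
augment #3: 3→9→8→2 push 2
augment #4: 3→9→5→7→2 push 18
augment #5: 3→1→11→0→7→2 push 11
augment #6: 3→9→6→4→10→2 push 2
augment #7: 3→1→11→0→7→8→2 push 5
max flow = 77; residual-reachable set from 3 gives S-side
cut edges (S→T): {(1,10), (3,8), (3,9), (11,0)} total cap 77

Min-cut arcs: {(1,10), (3,8), (3,9), (11,0)} (total capacity 77)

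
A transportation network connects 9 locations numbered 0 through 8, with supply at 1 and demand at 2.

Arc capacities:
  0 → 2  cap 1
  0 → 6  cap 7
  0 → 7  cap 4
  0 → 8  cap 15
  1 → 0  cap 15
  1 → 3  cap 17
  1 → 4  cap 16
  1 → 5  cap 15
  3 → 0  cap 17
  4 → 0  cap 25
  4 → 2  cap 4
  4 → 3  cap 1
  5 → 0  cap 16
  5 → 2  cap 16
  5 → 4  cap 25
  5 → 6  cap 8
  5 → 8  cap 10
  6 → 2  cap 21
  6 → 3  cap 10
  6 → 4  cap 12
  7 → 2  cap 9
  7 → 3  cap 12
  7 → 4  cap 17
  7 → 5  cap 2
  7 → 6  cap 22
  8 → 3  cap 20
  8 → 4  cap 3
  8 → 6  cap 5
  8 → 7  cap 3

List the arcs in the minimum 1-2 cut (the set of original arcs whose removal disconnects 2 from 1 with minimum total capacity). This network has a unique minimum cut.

Min-cut arcs: {(0,2), (0,6), (0,7), (1,5), (4,2), (8,6), (8,7)} (total capacity 39)

augment #1: 1→0→2 push 1
augment #2: 1→4→2 push 4
augment #3: 1→5→2 push 15
augment #4: 1→0→6→2 push 7
augment #5: 1→0→7→2 push 4
augment #6: 1→0→8→6→2 push 3
augment #7: 1→3→0→8→6→2 push 2
augment #8: 1→3→0→8→7→2 push 3
max flow = 39; residual-reachable set from 1 gives S-side
cut edges (S→T): {(0,2), (0,6), (0,7), (1,5), (4,2), (8,6), (8,7)} total cap 39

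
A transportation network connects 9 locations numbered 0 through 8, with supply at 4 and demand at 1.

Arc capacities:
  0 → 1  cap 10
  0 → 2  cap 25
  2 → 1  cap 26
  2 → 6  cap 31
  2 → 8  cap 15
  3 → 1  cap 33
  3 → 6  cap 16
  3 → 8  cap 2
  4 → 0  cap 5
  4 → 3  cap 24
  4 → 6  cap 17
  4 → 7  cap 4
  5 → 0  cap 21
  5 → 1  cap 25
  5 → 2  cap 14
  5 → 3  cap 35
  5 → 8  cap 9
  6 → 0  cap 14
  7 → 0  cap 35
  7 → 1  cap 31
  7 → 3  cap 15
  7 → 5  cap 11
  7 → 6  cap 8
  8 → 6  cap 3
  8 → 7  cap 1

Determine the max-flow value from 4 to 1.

Maximum flow value: 47

augment #1: 4→0→1 bottleneck 5, total now 5
augment #2: 4→3→1 bottleneck 24, total now 29
augment #3: 4→7→1 bottleneck 4, total now 33
augment #4: 4→6→0→1 bottleneck 5, total now 38
augment #5: 4→6→0→2→1 bottleneck 9, total now 47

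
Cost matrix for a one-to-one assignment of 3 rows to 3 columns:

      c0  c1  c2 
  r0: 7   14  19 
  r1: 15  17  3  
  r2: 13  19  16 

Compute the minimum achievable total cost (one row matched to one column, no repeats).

optimal assignment: row0→col0 (cost 7), row1→col2 (cost 3), row2→col1 (cost 19)
total = 7 + 3 + 19 = 29

Minimum assignment cost: 29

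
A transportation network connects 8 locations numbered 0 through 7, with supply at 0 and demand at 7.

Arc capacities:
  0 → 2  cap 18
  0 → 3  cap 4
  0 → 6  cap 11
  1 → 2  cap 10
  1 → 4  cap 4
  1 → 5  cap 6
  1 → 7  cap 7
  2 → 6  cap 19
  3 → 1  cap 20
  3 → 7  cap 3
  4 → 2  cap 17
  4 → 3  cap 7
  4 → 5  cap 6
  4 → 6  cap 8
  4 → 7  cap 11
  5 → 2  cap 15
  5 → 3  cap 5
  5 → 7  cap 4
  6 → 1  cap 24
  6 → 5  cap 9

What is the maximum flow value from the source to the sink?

Maximum flow value: 18

augment #1: 0→3→7 bottleneck 3, total now 3
augment #2: 0→3→1→7 bottleneck 1, total now 4
augment #3: 0→6→1→7 bottleneck 6, total now 10
augment #4: 0→6→5→7 bottleneck 4, total now 14
augment #5: 0→6→1→4→7 bottleneck 1, total now 15
augment #6: 0→2→6→1→4→7 bottleneck 3, total now 18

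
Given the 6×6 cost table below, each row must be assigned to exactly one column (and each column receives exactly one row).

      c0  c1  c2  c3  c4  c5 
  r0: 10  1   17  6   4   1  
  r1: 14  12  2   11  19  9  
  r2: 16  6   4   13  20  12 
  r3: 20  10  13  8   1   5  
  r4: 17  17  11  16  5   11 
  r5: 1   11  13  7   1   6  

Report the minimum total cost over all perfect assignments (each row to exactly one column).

Minimum assignment cost: 23

optimal assignment: row0→col5 (cost 1), row1→col2 (cost 2), row2→col1 (cost 6), row3→col3 (cost 8), row4→col4 (cost 5), row5→col0 (cost 1)
total = 1 + 2 + 6 + 8 + 5 + 1 = 23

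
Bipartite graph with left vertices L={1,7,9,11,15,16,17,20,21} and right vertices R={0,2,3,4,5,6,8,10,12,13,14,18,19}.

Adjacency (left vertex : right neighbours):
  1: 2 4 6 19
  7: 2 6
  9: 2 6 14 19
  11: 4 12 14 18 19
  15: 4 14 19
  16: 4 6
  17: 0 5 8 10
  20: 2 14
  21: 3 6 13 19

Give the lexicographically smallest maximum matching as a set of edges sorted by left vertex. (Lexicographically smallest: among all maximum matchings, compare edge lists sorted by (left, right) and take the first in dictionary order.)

Lex-smallest maximum matching: {(1,2), (7,6), (9,14), (11,12), (15,19), (16,4), (17,0), (21,3)}

|M| = 8 (so the lex-smallest maximum matching has 8 edges)
process left vertices in ascending order; for each, take the smallest-labelled available neighbour that still permits 8 edges overall, or leave it unmatched if none does
lex-smallest matching: {1-2, 7-6, 9-14, 11-12, 15-19, 16-4, 17-0, 21-3}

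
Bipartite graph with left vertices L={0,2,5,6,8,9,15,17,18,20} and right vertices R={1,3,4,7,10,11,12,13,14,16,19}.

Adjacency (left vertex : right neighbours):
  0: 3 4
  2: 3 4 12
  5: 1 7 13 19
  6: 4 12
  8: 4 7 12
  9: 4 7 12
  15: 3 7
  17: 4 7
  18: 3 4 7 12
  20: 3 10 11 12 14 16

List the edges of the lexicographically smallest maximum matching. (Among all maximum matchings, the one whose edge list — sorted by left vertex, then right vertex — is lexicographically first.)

Lex-smallest maximum matching: {(0,3), (2,4), (5,1), (6,12), (8,7), (20,10)}

|M| = 6 (so the lex-smallest maximum matching has 6 edges)
process left vertices in ascending order; for each, take the smallest-labelled available neighbour that still permits 6 edges overall, or leave it unmatched if none does
lex-smallest matching: {0-3, 2-4, 5-1, 6-12, 8-7, 20-10}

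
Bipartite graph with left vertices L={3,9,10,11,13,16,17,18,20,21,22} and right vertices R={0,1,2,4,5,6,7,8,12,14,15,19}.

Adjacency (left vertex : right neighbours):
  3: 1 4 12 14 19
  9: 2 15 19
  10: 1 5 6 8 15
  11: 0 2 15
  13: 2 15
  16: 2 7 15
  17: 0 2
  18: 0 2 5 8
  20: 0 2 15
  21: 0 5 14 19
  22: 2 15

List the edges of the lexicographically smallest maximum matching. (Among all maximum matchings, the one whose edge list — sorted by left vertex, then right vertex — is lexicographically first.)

|M| = 9 (so the lex-smallest maximum matching has 9 edges)
process left vertices in ascending order; for each, take the smallest-labelled available neighbour that still permits 9 edges overall, or leave it unmatched if none does
lex-smallest matching: {3-1, 9-19, 10-5, 11-0, 13-2, 16-7, 18-8, 20-15, 21-14}

Lex-smallest maximum matching: {(3,1), (9,19), (10,5), (11,0), (13,2), (16,7), (18,8), (20,15), (21,14)}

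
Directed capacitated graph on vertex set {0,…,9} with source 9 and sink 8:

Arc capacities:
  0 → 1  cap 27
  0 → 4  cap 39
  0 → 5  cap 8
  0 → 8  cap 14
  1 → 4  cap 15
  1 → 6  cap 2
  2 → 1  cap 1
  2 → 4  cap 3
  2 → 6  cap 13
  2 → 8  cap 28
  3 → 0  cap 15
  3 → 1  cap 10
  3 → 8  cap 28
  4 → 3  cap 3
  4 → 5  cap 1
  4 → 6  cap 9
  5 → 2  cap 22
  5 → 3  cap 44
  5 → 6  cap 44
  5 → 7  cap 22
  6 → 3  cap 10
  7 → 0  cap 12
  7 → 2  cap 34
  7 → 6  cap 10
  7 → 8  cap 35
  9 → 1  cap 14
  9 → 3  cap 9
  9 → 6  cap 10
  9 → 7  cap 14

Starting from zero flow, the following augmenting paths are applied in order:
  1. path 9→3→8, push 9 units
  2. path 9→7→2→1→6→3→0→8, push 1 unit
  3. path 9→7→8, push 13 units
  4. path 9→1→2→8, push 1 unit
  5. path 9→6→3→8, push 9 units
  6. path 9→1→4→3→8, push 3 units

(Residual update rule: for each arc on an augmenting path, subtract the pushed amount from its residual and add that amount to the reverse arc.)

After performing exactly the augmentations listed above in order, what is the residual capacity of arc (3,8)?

Residual capacity of (3,8): 7

after path 1 (9→3→8, push 9): res(3,8)=19
after path 2 (9→7→2→1→6→3→0→8, push 1): res(3,8)=19
after path 3 (9→7→8, push 13): res(3,8)=19
after path 4 (9→1→2→8, push 1): res(3,8)=19
after path 5 (9→6→3→8, push 9): res(3,8)=10
after path 6 (9→1→4→3→8, push 3): res(3,8)=7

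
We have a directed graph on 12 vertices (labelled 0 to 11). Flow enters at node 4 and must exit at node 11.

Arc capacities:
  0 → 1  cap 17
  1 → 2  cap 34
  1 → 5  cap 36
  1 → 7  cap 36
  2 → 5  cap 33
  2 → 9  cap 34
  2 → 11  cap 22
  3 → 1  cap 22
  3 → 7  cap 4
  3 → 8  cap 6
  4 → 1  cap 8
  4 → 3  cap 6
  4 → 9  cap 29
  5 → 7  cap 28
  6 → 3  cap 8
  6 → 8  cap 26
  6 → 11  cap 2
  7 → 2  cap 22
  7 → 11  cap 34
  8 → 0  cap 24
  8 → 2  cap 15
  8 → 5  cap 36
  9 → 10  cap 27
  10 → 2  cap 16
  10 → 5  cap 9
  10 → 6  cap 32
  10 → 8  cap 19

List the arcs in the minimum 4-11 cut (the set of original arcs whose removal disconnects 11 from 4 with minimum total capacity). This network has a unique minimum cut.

Min-cut arcs: {(4,1), (4,3), (9,10)} (total capacity 41)

augment #1: 4→1→2→11 push 8
augment #2: 4→3→7→11 push 4
augment #3: 4→3→1→2→11 push 2
augment #4: 4→9→10→2→11 push 12
augment #5: 4→9→10→6→11 push 2
augment #6: 4→9→10→5→7→11 push 9
augment #7: 4→9→10→2→1→7→11 push 4
max flow = 41; residual-reachable set from 4 gives S-side
cut edges (S→T): {(4,1), (4,3), (9,10)} total cap 41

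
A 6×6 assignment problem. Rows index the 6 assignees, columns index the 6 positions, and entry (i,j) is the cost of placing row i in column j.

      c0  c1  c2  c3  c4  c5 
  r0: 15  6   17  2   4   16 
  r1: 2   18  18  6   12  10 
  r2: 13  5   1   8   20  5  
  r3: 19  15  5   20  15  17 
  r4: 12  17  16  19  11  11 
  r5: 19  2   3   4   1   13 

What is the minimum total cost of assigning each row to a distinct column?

Minimum assignment cost: 26

optimal assignment: row0→col3 (cost 2), row1→col0 (cost 2), row2→col1 (cost 5), row3→col2 (cost 5), row4→col5 (cost 11), row5→col4 (cost 1)
total = 2 + 2 + 5 + 5 + 11 + 1 = 26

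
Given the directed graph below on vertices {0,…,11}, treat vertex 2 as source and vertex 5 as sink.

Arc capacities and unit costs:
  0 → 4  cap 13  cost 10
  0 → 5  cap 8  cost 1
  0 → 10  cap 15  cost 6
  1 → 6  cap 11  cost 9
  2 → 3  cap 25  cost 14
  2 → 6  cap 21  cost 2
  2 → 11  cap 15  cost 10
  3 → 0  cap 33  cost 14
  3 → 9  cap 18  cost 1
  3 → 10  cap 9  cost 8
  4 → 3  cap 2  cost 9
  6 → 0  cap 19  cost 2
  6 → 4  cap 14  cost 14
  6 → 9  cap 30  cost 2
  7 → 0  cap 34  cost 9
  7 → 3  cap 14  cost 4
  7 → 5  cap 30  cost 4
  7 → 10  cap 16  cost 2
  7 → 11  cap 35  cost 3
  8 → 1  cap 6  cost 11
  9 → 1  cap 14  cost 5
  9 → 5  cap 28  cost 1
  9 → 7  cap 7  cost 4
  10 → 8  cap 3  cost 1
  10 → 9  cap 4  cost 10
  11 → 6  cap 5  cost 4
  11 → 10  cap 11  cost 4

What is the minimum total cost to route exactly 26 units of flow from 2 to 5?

shortest-cost path #1: 2→6→9→5 push 21 @ unit cost 5 (adds 105)
shortest-cost path #2: 2→3→9→5 push 5 @ unit cost 16 (adds 80)
total cost = 185

Minimum cost for 26 units: 185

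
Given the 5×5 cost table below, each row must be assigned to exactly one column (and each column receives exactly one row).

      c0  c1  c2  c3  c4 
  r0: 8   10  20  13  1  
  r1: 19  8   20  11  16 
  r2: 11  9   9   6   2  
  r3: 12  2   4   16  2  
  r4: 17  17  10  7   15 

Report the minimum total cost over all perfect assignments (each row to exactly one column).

Minimum assignment cost: 29

optimal assignment: row0→col0 (cost 8), row1→col1 (cost 8), row2→col4 (cost 2), row3→col2 (cost 4), row4→col3 (cost 7)
total = 8 + 8 + 2 + 4 + 7 = 29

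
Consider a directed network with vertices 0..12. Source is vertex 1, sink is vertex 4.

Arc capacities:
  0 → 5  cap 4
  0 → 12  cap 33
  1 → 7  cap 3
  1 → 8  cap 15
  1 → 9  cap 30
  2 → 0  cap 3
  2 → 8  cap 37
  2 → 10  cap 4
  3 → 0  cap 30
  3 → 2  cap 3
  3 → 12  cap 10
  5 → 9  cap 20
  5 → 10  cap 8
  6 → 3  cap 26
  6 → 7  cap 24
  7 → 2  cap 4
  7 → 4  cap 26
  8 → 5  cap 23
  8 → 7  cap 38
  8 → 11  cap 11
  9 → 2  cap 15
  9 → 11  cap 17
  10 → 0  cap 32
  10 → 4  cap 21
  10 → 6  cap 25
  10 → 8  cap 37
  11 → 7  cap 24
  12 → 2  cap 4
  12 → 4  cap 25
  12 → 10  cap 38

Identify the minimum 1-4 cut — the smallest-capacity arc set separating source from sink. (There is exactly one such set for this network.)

augment #1: 1→7→4 push 3
augment #2: 1→8→7→4 push 15
augment #3: 1→9→2→10→4 push 4
augment #4: 1→9→11→7→4 push 8
augment #5: 1→9→2→0→12→4 push 3
augment #6: 1→9→2→8→5→10→4 push 8
max flow = 41; residual-reachable set from 1 gives S-side
cut edges (S→T): {(2,0), (2,10), (5,10), (7,4)} total cap 41

Min-cut arcs: {(2,0), (2,10), (5,10), (7,4)} (total capacity 41)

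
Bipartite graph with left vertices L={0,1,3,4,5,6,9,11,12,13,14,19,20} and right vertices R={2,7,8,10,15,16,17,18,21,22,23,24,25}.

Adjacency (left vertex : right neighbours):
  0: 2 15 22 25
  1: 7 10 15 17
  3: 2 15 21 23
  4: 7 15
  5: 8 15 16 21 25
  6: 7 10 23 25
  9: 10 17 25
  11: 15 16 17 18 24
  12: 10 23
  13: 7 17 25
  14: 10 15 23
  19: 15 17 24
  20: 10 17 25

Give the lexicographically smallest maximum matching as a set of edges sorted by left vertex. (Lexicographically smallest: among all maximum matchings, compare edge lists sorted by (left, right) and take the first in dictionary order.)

Lex-smallest maximum matching: {(0,2), (1,7), (3,21), (4,15), (5,8), (6,10), (9,17), (11,16), (12,23), (13,25), (19,24)}

|M| = 11 (so the lex-smallest maximum matching has 11 edges)
process left vertices in ascending order; for each, take the smallest-labelled available neighbour that still permits 11 edges overall, or leave it unmatched if none does
lex-smallest matching: {0-2, 1-7, 3-21, 4-15, 5-8, 6-10, 9-17, 11-16, 12-23, 13-25, 19-24}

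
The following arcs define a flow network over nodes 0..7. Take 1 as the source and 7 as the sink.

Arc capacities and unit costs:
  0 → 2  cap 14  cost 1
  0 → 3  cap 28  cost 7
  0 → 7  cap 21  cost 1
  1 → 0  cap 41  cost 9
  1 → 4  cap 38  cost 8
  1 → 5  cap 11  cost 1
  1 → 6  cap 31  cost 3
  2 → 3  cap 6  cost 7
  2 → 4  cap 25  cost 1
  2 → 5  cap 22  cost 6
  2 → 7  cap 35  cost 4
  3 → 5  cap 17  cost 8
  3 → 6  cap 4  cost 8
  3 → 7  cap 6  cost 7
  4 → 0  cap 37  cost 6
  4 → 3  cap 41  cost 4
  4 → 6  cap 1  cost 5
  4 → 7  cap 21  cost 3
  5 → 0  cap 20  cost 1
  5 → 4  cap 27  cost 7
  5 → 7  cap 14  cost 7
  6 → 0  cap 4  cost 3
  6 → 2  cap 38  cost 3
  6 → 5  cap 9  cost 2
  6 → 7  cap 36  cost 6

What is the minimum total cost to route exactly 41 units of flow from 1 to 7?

Minimum cost for 41 units: 283

shortest-cost path #1: 1→5→0→7 push 11 @ unit cost 3 (adds 33)
shortest-cost path #2: 1→6→0→7 push 4 @ unit cost 7 (adds 28)
shortest-cost path #3: 1→6→5→0→7 push 6 @ unit cost 7 (adds 42)
shortest-cost path #4: 1→6→7 push 20 @ unit cost 9 (adds 180)
total cost = 283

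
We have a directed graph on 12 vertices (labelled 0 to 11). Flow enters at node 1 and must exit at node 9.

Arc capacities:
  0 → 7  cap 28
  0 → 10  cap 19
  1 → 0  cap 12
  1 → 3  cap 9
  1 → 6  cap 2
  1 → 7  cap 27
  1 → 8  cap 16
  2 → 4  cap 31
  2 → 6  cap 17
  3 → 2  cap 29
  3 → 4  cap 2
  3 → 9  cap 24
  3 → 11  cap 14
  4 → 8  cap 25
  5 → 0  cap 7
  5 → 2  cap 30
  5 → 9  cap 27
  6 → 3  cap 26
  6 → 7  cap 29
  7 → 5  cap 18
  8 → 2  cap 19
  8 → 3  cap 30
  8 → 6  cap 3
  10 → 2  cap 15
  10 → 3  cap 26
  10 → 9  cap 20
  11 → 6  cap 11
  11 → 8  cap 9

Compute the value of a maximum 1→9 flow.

augment #1: 1→3→9 bottleneck 9, total now 9
augment #2: 1→0→10→9 bottleneck 12, total now 21
augment #3: 1→6→3→9 bottleneck 2, total now 23
augment #4: 1→7→5→9 bottleneck 18, total now 41
augment #5: 1→8→3→9 bottleneck 13, total now 54

Maximum flow value: 54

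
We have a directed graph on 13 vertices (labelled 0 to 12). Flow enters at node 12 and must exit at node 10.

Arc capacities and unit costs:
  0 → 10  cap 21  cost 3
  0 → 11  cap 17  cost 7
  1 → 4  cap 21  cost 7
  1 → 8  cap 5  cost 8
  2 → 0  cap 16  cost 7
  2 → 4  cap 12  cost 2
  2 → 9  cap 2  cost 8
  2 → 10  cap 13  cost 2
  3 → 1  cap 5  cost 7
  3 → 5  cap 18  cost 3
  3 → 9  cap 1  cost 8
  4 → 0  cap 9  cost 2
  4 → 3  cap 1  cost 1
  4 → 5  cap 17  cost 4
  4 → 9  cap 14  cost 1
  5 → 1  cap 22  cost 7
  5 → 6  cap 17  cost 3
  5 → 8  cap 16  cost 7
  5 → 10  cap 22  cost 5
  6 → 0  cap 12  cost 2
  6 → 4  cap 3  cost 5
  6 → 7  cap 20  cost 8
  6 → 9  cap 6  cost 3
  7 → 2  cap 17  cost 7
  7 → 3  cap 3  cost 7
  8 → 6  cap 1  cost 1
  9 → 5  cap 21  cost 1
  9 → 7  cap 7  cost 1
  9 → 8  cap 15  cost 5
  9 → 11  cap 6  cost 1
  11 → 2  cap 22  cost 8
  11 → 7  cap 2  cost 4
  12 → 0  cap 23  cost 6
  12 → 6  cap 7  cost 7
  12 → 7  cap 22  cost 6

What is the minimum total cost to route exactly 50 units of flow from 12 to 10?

Minimum cost for 50 units: 710

shortest-cost path #1: 12→0→10 push 21 @ unit cost 9 (adds 189)
shortest-cost path #2: 12→7→2→10 push 13 @ unit cost 15 (adds 195)
shortest-cost path #3: 12→6→9→5→10 push 6 @ unit cost 16 (adds 96)
shortest-cost path #4: 12→6→4→9→5→10 push 1 @ unit cost 19 (adds 19)
shortest-cost path #5: 12→7→3→5→10 push 3 @ unit cost 21 (adds 63)
shortest-cost path #6: 12→7→2→4→9→5→10 push 4 @ unit cost 22 (adds 88)
shortest-cost path #7: 12→0→11→2→4→9→5→10 push 2 @ unit cost 30 (adds 60)
total cost = 710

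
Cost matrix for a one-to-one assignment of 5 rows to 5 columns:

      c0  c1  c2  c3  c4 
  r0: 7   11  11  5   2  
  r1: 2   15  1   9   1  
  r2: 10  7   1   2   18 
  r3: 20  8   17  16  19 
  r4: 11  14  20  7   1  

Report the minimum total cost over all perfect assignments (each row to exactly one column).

Minimum assignment cost: 17

optimal assignment: row0→col3 (cost 5), row1→col0 (cost 2), row2→col2 (cost 1), row3→col1 (cost 8), row4→col4 (cost 1)
total = 5 + 2 + 1 + 8 + 1 = 17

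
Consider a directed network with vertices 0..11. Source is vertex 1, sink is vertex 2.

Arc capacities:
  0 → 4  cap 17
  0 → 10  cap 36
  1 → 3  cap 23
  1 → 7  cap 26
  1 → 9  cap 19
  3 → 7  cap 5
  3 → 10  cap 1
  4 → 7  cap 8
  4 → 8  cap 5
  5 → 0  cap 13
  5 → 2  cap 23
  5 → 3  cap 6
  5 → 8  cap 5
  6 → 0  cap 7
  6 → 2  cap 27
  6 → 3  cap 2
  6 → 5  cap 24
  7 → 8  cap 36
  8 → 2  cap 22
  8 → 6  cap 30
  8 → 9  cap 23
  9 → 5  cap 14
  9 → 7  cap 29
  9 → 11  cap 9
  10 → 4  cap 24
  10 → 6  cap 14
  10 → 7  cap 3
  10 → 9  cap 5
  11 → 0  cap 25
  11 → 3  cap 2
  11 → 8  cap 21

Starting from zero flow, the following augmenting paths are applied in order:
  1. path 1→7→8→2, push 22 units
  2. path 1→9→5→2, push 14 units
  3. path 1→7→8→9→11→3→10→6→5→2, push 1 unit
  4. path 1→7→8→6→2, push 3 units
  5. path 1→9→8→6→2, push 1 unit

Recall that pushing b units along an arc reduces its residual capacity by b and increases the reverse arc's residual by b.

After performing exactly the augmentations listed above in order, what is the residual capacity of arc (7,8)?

after path 1 (1→7→8→2, push 22): res(7,8)=14
after path 2 (1→9→5→2, push 14): res(7,8)=14
after path 3 (1→7→8→9→11→3→10→6→5→2, push 1): res(7,8)=13
after path 4 (1→7→8→6→2, push 3): res(7,8)=10
after path 5 (1→9→8→6→2, push 1): res(7,8)=10

Residual capacity of (7,8): 10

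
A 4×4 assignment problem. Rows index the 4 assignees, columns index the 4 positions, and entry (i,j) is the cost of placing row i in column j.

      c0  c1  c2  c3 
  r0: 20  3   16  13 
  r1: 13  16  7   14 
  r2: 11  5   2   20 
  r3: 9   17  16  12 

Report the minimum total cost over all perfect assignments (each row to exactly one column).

optimal assignment: row0→col1 (cost 3), row1→col3 (cost 14), row2→col2 (cost 2), row3→col0 (cost 9)
total = 3 + 14 + 2 + 9 = 28

Minimum assignment cost: 28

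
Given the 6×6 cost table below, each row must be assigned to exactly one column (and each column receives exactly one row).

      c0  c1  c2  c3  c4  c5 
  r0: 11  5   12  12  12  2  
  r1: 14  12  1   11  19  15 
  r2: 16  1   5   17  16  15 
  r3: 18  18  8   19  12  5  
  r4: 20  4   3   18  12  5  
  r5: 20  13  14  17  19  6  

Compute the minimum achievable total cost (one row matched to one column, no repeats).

Minimum assignment cost: 44

optimal assignment: row0→col0 (cost 11), row1→col3 (cost 11), row2→col1 (cost 1), row3→col4 (cost 12), row4→col2 (cost 3), row5→col5 (cost 6)
total = 11 + 11 + 1 + 12 + 3 + 6 = 44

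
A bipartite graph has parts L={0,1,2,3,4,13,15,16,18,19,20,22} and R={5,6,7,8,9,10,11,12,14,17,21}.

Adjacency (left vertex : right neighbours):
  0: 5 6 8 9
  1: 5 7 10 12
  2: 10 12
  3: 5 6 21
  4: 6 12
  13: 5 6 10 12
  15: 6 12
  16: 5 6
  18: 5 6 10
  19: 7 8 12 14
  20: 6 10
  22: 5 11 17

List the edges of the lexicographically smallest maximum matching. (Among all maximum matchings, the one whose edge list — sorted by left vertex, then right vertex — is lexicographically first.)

|M| = 9 (so the lex-smallest maximum matching has 9 edges)
process left vertices in ascending order; for each, take the smallest-labelled available neighbour that still permits 9 edges overall, or leave it unmatched if none does
lex-smallest matching: {0-8, 1-7, 2-10, 3-21, 4-6, 13-5, 15-12, 19-14, 22-11}

Lex-smallest maximum matching: {(0,8), (1,7), (2,10), (3,21), (4,6), (13,5), (15,12), (19,14), (22,11)}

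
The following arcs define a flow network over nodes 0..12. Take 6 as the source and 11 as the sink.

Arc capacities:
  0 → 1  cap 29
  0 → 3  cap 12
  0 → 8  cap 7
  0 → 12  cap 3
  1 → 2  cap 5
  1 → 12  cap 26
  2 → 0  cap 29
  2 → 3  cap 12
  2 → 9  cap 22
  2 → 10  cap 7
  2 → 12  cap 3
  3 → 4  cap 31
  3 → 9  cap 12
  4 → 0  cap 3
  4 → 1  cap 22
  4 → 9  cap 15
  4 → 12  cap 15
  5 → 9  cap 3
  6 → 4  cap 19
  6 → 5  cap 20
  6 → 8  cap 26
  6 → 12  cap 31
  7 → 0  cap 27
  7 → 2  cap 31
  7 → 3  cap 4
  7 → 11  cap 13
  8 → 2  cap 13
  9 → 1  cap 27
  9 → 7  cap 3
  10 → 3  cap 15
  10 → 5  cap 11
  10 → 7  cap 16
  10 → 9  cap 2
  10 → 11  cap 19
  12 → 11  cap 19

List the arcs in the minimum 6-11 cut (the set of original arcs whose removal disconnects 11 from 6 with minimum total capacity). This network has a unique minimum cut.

augment #1: 6→12→11 push 19
augment #2: 6→4→9→7→11 push 3
augment #3: 6→8→2→10→11 push 7
max flow = 29; residual-reachable set from 6 gives S-side
cut edges (S→T): {(2,10), (9,7), (12,11)} total cap 29

Min-cut arcs: {(2,10), (9,7), (12,11)} (total capacity 29)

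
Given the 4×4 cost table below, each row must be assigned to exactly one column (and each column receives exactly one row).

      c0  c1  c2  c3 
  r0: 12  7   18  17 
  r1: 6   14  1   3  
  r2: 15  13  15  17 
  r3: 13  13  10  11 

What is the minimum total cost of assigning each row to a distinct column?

Minimum assignment cost: 34

optimal assignment: row0→col1 (cost 7), row1→col2 (cost 1), row2→col0 (cost 15), row3→col3 (cost 11)
total = 7 + 1 + 15 + 11 = 34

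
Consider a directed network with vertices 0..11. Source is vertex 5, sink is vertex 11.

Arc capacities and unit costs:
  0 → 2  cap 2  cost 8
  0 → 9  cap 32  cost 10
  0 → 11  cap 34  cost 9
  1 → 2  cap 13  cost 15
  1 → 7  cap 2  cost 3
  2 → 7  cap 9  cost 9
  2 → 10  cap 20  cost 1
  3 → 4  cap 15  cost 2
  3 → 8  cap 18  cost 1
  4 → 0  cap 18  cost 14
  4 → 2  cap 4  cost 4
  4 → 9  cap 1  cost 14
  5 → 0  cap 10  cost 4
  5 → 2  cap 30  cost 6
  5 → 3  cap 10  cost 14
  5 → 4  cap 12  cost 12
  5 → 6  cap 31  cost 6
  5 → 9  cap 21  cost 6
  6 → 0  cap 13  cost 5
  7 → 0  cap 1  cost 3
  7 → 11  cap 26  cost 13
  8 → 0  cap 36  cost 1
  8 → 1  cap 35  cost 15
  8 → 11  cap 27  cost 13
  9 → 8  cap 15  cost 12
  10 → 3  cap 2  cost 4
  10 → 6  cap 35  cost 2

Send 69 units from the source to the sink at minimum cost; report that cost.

Minimum cost for 69 units: 1784

shortest-cost path #1: 5→0→11 push 10 @ unit cost 13 (adds 130)
shortest-cost path #2: 5→6→0→11 push 13 @ unit cost 20 (adds 260)
shortest-cost path #3: 5→2→10→3→8→0→11 push 2 @ unit cost 22 (adds 44)
shortest-cost path #4: 5→3→8→0→11 push 9 @ unit cost 25 (adds 225)
shortest-cost path #5: 5→2→7→11 push 9 @ unit cost 28 (adds 252)
shortest-cost path #6: 5→3→8→11 push 1 @ unit cost 28 (adds 28)
shortest-cost path #7: 5→9→8→11 push 15 @ unit cost 31 (adds 465)
shortest-cost path #8: 5→4→0→8→11 push 10 @ unit cost 38 (adds 380)
total cost = 1784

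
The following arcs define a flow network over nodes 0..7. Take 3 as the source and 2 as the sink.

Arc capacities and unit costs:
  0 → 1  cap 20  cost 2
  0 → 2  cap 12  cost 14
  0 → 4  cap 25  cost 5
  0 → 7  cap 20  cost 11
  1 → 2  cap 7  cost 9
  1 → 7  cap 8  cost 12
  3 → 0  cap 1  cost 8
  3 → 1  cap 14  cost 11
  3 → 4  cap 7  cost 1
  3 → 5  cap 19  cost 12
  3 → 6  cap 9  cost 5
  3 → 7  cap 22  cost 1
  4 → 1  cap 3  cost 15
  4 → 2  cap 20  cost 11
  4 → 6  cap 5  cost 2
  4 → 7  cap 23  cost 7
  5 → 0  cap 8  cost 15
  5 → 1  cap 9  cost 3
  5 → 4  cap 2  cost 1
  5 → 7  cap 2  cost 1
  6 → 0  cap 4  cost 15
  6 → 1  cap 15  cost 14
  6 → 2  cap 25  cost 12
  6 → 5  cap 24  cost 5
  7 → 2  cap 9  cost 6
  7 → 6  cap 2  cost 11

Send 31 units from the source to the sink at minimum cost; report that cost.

Minimum cost for 31 units: 419

shortest-cost path #1: 3→7→2 push 9 @ unit cost 7 (adds 63)
shortest-cost path #2: 3→4→2 push 7 @ unit cost 12 (adds 84)
shortest-cost path #3: 3→6→2 push 9 @ unit cost 17 (adds 153)
shortest-cost path #4: 3→0→1→2 push 1 @ unit cost 19 (adds 19)
shortest-cost path #5: 3→1→2 push 5 @ unit cost 20 (adds 100)
total cost = 419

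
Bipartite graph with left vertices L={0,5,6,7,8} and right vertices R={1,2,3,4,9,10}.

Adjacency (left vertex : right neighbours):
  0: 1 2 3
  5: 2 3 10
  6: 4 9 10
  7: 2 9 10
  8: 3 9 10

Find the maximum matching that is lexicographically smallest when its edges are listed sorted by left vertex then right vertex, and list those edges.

Lex-smallest maximum matching: {(0,1), (5,2), (6,4), (7,9), (8,3)}

|M| = 5 (so the lex-smallest maximum matching has 5 edges)
process left vertices in ascending order; for each, take the smallest-labelled available neighbour that still permits 5 edges overall, or leave it unmatched if none does
lex-smallest matching: {0-1, 5-2, 6-4, 7-9, 8-3}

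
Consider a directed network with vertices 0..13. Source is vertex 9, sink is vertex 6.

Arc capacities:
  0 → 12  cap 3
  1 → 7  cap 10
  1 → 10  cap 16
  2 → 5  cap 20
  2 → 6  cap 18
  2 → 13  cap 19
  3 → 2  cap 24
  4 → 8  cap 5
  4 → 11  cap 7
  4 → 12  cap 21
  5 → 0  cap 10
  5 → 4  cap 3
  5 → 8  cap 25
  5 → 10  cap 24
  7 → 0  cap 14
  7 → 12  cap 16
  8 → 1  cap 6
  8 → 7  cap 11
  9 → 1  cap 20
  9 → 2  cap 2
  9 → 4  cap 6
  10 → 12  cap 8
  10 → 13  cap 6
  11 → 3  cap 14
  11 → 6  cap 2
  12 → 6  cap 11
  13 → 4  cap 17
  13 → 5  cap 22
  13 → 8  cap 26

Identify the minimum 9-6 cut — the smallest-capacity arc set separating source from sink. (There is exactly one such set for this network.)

Min-cut arcs: {(4,11), (9,2), (12,6)} (total capacity 20)

augment #1: 9→2→6 push 2
augment #2: 9→4→11→6 push 2
augment #3: 9→4→12→6 push 4
augment #4: 9→1→7→12→6 push 7
augment #5: 9→1→7→12→4→11→3→2→6 push 3
augment #6: 9→1→10→12→4→11→3→2→6 push 1
augment #7: 9→1→10→13→4→11→3→2→6 push 1
max flow = 20; residual-reachable set from 9 gives S-side
cut edges (S→T): {(4,11), (9,2), (12,6)} total cap 20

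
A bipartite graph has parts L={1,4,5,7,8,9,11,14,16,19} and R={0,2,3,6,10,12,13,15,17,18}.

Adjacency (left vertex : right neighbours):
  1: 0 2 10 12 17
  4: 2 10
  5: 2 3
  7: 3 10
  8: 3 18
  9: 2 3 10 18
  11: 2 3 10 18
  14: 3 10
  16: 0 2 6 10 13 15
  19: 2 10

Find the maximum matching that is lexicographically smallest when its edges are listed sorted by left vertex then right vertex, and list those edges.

|M| = 6 (so the lex-smallest maximum matching has 6 edges)
process left vertices in ascending order; for each, take the smallest-labelled available neighbour that still permits 6 edges overall, or leave it unmatched if none does
lex-smallest matching: {1-0, 4-2, 5-3, 7-10, 8-18, 16-6}

Lex-smallest maximum matching: {(1,0), (4,2), (5,3), (7,10), (8,18), (16,6)}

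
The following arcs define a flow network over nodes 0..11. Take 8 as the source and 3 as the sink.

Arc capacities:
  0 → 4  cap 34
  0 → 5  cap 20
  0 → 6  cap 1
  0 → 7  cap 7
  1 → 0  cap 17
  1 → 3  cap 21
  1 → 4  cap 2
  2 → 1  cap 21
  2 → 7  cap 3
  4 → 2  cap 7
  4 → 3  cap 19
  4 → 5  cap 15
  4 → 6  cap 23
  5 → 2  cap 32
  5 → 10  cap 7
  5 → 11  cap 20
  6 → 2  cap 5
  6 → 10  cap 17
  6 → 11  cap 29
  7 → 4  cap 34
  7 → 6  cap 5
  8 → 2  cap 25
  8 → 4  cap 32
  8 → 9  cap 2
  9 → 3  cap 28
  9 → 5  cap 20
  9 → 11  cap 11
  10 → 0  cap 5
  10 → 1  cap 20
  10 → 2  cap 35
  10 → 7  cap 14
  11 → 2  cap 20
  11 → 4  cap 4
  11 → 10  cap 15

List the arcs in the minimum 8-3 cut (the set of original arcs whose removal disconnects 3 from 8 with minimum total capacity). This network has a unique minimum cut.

Min-cut arcs: {(1,3), (4,3), (8,9)} (total capacity 42)

augment #1: 8→4→3 push 19
augment #2: 8→9→3 push 2
augment #3: 8→2→1→3 push 21
max flow = 42; residual-reachable set from 8 gives S-side
cut edges (S→T): {(1,3), (4,3), (8,9)} total cap 42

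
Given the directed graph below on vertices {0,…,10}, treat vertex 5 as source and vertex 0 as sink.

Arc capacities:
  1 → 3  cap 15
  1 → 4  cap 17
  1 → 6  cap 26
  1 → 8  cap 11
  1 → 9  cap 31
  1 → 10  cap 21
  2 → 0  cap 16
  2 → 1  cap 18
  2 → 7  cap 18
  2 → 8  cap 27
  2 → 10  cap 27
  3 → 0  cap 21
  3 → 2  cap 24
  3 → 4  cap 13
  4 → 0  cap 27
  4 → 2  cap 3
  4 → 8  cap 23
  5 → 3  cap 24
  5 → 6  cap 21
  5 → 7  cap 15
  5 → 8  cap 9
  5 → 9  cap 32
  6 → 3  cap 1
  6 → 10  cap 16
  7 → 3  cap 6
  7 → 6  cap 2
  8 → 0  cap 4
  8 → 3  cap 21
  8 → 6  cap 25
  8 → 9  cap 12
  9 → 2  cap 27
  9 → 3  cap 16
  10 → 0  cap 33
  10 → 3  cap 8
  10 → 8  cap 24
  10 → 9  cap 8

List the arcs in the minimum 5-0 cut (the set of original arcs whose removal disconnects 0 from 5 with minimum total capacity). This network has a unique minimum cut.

augment #1: 5→3→0 push 21
augment #2: 5→8→0 push 4
augment #3: 5→3→2→0 push 3
augment #4: 5→6→10→0 push 16
augment #5: 5→9→2→0 push 13
augment #6: 5→6→3→4→0 push 1
augment #7: 5→7→3→4→0 push 6
augment #8: 5→8→3→4→0 push 5
augment #9: 5→9→2→10→0 push 14
augment #10: 5→9→3→4→0 push 1
augment #11: 5→9→3→2→10→0 push 3
augment #12: 5→9→3→2→1→4→0 push 1
max flow = 88; residual-reachable set from 5 gives S-side
cut edges (S→T): {(5,3), (5,8), (5,9), (6,3), (6,10), (7,3)} total cap 88

Min-cut arcs: {(5,3), (5,8), (5,9), (6,3), (6,10), (7,3)} (total capacity 88)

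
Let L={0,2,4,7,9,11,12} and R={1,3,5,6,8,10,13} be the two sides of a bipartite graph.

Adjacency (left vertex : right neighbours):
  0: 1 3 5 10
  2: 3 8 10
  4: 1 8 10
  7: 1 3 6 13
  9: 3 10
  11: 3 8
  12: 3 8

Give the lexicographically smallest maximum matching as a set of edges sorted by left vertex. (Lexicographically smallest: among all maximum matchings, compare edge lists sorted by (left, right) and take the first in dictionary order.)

Lex-smallest maximum matching: {(0,5), (2,3), (4,1), (7,6), (9,10), (11,8)}

|M| = 6 (so the lex-smallest maximum matching has 6 edges)
process left vertices in ascending order; for each, take the smallest-labelled available neighbour that still permits 6 edges overall, or leave it unmatched if none does
lex-smallest matching: {0-5, 2-3, 4-1, 7-6, 9-10, 11-8}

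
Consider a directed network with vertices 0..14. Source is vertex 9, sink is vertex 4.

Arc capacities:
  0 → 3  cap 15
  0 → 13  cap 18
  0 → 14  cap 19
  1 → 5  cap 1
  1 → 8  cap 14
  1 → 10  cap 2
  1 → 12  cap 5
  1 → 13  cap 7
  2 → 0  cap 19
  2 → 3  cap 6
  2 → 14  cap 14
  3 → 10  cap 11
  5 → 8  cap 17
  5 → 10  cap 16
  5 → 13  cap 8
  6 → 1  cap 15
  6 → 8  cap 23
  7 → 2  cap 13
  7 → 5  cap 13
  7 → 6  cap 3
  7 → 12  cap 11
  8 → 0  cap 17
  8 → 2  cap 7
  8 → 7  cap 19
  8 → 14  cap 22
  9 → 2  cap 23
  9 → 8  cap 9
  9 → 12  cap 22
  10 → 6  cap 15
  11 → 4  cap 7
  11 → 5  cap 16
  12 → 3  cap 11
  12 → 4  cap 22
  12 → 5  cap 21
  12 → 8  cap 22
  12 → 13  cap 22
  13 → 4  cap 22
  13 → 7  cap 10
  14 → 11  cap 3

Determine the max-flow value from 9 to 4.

augment #1: 9→12→4 bottleneck 22, total now 22
augment #2: 9→2→0→13→4 bottleneck 18, total now 40
augment #3: 9→2→14→11→4 bottleneck 3, total now 43
augment #4: 9→8→7→5→13→4 bottleneck 4, total now 47

Maximum flow value: 47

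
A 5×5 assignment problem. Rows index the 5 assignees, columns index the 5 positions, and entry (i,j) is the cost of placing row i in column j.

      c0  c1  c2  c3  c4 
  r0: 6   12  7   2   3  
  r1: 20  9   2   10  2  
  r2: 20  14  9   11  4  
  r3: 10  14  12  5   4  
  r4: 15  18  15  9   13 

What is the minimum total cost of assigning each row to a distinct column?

one of 3 optimal assignments: row0→col0 (cost 6), row1→col2 (cost 2), row2→col1 (cost 14), row3→col4 (cost 4), row4→col3 (cost 9)
total = 6 + 2 + 14 + 4 + 9 = 35

Minimum assignment cost: 35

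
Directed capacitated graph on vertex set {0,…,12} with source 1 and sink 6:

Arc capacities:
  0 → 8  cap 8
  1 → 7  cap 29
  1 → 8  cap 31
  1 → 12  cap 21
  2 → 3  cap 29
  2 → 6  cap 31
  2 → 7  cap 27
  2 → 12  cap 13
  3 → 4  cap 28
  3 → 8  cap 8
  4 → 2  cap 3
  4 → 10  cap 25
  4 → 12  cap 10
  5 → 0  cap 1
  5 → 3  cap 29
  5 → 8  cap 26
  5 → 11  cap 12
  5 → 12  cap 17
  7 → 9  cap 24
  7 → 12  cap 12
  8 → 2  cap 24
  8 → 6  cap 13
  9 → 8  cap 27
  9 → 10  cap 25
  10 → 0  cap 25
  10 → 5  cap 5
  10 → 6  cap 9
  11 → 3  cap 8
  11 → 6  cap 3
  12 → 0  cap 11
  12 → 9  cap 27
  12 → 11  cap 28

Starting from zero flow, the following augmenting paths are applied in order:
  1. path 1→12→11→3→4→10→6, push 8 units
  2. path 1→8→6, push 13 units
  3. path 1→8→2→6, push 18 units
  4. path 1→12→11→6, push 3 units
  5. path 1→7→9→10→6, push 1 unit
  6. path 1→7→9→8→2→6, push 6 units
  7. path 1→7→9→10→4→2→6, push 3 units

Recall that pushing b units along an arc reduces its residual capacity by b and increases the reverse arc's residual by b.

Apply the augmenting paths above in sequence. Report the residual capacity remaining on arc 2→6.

after path 1 (1→12→11→3→4→10→6, push 8): res(2,6)=31
after path 2 (1→8→6, push 13): res(2,6)=31
after path 3 (1→8→2→6, push 18): res(2,6)=13
after path 4 (1→12→11→6, push 3): res(2,6)=13
after path 5 (1→7→9→10→6, push 1): res(2,6)=13
after path 6 (1→7→9→8→2→6, push 6): res(2,6)=7
after path 7 (1→7→9→10→4→2→6, push 3): res(2,6)=4

Residual capacity of (2,6): 4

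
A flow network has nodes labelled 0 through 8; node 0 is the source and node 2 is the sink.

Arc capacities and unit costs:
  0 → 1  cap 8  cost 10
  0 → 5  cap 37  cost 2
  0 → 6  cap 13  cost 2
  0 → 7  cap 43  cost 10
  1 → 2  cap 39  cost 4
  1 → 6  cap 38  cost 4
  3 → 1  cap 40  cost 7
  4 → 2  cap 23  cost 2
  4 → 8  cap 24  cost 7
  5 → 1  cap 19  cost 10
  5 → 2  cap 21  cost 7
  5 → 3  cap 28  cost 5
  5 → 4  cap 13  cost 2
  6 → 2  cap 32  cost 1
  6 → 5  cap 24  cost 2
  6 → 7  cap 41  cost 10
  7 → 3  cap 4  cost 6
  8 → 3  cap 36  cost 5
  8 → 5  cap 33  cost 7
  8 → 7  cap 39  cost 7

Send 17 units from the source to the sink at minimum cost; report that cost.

shortest-cost path #1: 0→6→2 push 13 @ unit cost 3 (adds 39)
shortest-cost path #2: 0→5→4→2 push 4 @ unit cost 6 (adds 24)
total cost = 63

Minimum cost for 17 units: 63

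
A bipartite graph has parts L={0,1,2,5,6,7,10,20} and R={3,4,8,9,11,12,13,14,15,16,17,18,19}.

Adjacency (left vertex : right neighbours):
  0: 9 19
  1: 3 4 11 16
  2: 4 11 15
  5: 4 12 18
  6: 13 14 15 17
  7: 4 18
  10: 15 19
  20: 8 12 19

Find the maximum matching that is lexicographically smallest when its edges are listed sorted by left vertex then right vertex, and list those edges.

|M| = 8 (so the lex-smallest maximum matching has 8 edges)
process left vertices in ascending order; for each, take the smallest-labelled available neighbour that still permits 8 edges overall, or leave it unmatched if none does
lex-smallest matching: {0-9, 1-3, 2-4, 5-12, 6-13, 7-18, 10-15, 20-8}

Lex-smallest maximum matching: {(0,9), (1,3), (2,4), (5,12), (6,13), (7,18), (10,15), (20,8)}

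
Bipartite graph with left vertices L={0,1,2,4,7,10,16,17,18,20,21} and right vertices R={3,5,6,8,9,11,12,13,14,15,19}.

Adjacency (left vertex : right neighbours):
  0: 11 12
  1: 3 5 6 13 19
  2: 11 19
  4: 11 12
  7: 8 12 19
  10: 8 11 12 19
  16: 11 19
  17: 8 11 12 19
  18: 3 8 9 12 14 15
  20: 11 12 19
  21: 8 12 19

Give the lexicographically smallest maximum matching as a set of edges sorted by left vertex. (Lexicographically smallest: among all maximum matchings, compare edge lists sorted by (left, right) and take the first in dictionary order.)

|M| = 6 (so the lex-smallest maximum matching has 6 edges)
process left vertices in ascending order; for each, take the smallest-labelled available neighbour that still permits 6 edges overall, or leave it unmatched if none does
lex-smallest matching: {0-11, 1-3, 2-19, 4-12, 7-8, 18-9}

Lex-smallest maximum matching: {(0,11), (1,3), (2,19), (4,12), (7,8), (18,9)}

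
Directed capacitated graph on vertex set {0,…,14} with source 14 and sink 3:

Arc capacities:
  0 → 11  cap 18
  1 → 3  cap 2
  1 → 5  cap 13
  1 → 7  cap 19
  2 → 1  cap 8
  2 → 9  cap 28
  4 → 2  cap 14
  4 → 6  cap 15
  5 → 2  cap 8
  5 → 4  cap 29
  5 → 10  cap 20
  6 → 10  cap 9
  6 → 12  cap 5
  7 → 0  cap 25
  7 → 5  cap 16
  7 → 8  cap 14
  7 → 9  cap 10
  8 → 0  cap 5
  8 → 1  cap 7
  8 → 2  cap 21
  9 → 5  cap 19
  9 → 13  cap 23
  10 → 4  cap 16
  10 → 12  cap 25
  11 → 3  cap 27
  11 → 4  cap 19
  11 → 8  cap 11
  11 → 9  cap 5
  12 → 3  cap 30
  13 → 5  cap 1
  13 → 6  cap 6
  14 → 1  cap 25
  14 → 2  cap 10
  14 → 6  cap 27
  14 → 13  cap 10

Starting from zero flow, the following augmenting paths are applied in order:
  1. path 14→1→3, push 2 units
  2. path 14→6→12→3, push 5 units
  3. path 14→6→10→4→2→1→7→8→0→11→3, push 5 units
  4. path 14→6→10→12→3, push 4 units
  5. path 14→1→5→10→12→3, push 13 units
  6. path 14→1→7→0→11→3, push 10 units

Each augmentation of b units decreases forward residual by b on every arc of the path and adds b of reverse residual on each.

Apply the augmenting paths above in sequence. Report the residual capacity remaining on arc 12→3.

Residual capacity of (12,3): 8

after path 1 (14→1→3, push 2): res(12,3)=30
after path 2 (14→6→12→3, push 5): res(12,3)=25
after path 3 (14→6→10→4→2→1→7→8→0→11→3, push 5): res(12,3)=25
after path 4 (14→6→10→12→3, push 4): res(12,3)=21
after path 5 (14→1→5→10→12→3, push 13): res(12,3)=8
after path 6 (14→1→7→0→11→3, push 10): res(12,3)=8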